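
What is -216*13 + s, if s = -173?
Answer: -2981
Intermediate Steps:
-216*13 + s = -216*13 - 173 = -2808 - 173 = -2981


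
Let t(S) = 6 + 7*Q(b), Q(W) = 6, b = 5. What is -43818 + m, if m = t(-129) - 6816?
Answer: -50586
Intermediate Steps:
t(S) = 48 (t(S) = 6 + 7*6 = 6 + 42 = 48)
m = -6768 (m = 48 - 6816 = -6768)
-43818 + m = -43818 - 6768 = -50586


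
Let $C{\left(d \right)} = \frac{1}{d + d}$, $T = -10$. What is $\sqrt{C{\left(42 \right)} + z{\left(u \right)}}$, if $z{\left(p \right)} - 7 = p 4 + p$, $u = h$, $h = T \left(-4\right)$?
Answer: $\frac{\sqrt{365169}}{42} \approx 14.388$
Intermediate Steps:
$C{\left(d \right)} = \frac{1}{2 d}$
$h = 40$ ($h = \left(-10\right) \left(-4\right) = 40$)
$u = 40$
$z{\left(p \right)} = 7 + 5 p$ ($z{\left(p \right)} = 7 + \left(p 4 + p\right) = 7 + \left(4 p + p\right) = 7 + 5 p$)
$\sqrt{C{\left(42 \right)} + z{\left(u \right)}} = \sqrt{\frac{1}{2 \cdot 42} + \left(7 + 5 \cdot 40\right)} = \sqrt{\frac{1}{2} \cdot \frac{1}{42} + \left(7 + 200\right)} = \sqrt{\frac{1}{84} + 207} = \sqrt{\frac{17389}{84}} = \frac{\sqrt{365169}}{42}$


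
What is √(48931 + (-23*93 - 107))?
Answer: √46685 ≈ 216.07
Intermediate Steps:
√(48931 + (-23*93 - 107)) = √(48931 + (-2139 - 107)) = √(48931 - 2246) = √46685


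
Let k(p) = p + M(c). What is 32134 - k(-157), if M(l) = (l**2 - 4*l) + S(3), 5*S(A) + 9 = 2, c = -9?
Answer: 160877/5 ≈ 32175.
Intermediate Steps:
S(A) = -7/5 (S(A) = -9/5 + (1/5)*2 = -9/5 + 2/5 = -7/5)
M(l) = -7/5 + l**2 - 4*l (M(l) = (l**2 - 4*l) - 7/5 = -7/5 + l**2 - 4*l)
k(p) = 578/5 + p (k(p) = p + (-7/5 + (-9)**2 - 4*(-9)) = p + (-7/5 + 81 + 36) = p + 578/5 = 578/5 + p)
32134 - k(-157) = 32134 - (578/5 - 157) = 32134 - 1*(-207/5) = 32134 + 207/5 = 160877/5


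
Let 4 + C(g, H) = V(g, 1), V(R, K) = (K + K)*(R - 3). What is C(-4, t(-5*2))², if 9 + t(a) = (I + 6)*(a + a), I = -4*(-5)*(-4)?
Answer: 324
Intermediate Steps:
I = -80 (I = 20*(-4) = -80)
t(a) = -9 - 148*a (t(a) = -9 + (-80 + 6)*(a + a) = -9 - 148*a)
V(R, K) = 2*K*(-3 + R) (V(R, K) = (2*K)*(-3 + R) = 2*K*(-3 + R))
C(g, H) = -10 + 2*g (C(g, H) = -4 + 2*1*(-3 + g) = -4 + (-6 + 2*g) = -10 + 2*g)
C(-4, t(-5*2))² = (-10 + 2*(-4))² = (-10 - 8)² = (-18)² = 324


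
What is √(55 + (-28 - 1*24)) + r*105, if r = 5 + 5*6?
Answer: 3675 + √3 ≈ 3676.7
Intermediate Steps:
r = 35 (r = 5 + 30 = 35)
√(55 + (-28 - 1*24)) + r*105 = √(55 + (-28 - 1*24)) + 35*105 = √(55 + (-28 - 24)) + 3675 = √(55 - 52) + 3675 = √3 + 3675 = 3675 + √3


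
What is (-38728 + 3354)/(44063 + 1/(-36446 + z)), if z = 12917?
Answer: -416157423/518379163 ≈ -0.80280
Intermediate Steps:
(-38728 + 3354)/(44063 + 1/(-36446 + z)) = (-38728 + 3354)/(44063 + 1/(-36446 + 12917)) = -35374/(44063 + 1/(-23529)) = -35374/(44063 - 1/23529) = -35374/1036758326/23529 = -35374*23529/1036758326 = -416157423/518379163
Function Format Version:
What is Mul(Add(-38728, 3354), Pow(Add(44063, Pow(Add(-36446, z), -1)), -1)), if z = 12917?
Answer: Rational(-416157423, 518379163) ≈ -0.80280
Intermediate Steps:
Mul(Add(-38728, 3354), Pow(Add(44063, Pow(Add(-36446, z), -1)), -1)) = Mul(Add(-38728, 3354), Pow(Add(44063, Pow(Add(-36446, 12917), -1)), -1)) = Mul(-35374, Pow(Add(44063, Pow(-23529, -1)), -1)) = Mul(-35374, Pow(Add(44063, Rational(-1, 23529)), -1)) = Mul(-35374, Pow(Rational(1036758326, 23529), -1)) = Mul(-35374, Rational(23529, 1036758326)) = Rational(-416157423, 518379163)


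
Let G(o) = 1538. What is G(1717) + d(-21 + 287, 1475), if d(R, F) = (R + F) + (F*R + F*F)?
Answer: 2571254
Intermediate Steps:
d(R, F) = F + R + F² + F*R (d(R, F) = (F + R) + (F*R + F²) = (F + R) + (F² + F*R) = F + R + F² + F*R)
G(1717) + d(-21 + 287, 1475) = 1538 + (1475 + (-21 + 287) + 1475² + 1475*(-21 + 287)) = 1538 + (1475 + 266 + 2175625 + 1475*266) = 1538 + (1475 + 266 + 2175625 + 392350) = 1538 + 2569716 = 2571254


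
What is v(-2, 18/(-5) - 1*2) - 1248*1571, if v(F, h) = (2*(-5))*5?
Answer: -1960658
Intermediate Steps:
v(F, h) = -50 (v(F, h) = -10*5 = -50)
v(-2, 18/(-5) - 1*2) - 1248*1571 = -50 - 1248*1571 = -50 - 1960608 = -1960658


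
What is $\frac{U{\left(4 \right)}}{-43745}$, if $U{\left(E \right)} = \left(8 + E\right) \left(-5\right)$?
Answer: $\frac{12}{8749} \approx 0.0013716$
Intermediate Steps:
$U{\left(E \right)} = -40 - 5 E$
$\frac{U{\left(4 \right)}}{-43745} = \frac{-40 - 20}{-43745} = \left(-40 - 20\right) \left(- \frac{1}{43745}\right) = \left(-60\right) \left(- \frac{1}{43745}\right) = \frac{12}{8749}$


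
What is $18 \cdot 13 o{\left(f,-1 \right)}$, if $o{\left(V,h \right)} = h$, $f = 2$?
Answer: $-234$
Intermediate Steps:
$18 \cdot 13 o{\left(f,-1 \right)} = 18 \cdot 13 \left(-1\right) = 234 \left(-1\right) = -234$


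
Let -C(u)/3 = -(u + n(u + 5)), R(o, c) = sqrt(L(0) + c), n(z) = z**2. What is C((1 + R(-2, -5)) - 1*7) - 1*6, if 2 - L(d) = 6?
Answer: -48 - 9*I ≈ -48.0 - 9.0*I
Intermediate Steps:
L(d) = -4 (L(d) = 2 - 1*6 = 2 - 6 = -4)
R(o, c) = sqrt(-4 + c)
C(u) = 3*u + 3*(5 + u)**2 (C(u) = -(-3)*(u + (u + 5)**2) = -(-3)*(u + (5 + u)**2) = -3*(-u - (5 + u)**2) = 3*u + 3*(5 + u)**2)
C((1 + R(-2, -5)) - 1*7) - 1*6 = (3*((1 + sqrt(-4 - 5)) - 1*7) + 3*(5 + ((1 + sqrt(-4 - 5)) - 1*7))**2) - 1*6 = (3*((1 + sqrt(-9)) - 7) + 3*(5 + ((1 + sqrt(-9)) - 7))**2) - 6 = (3*((1 + 3*I) - 7) + 3*(5 + ((1 + 3*I) - 7))**2) - 6 = (3*(-6 + 3*I) + 3*(5 + (-6 + 3*I))**2) - 6 = ((-18 + 9*I) + 3*(-1 + 3*I)**2) - 6 = (-18 + 3*(-1 + 3*I)**2 + 9*I) - 6 = -24 + 3*(-1 + 3*I)**2 + 9*I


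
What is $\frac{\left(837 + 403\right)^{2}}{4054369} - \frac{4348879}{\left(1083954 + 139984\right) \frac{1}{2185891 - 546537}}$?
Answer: $- \frac{14452511301818926227}{2481148142561} \approx -5.8249 \cdot 10^{6}$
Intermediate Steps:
$\frac{\left(837 + 403\right)^{2}}{4054369} - \frac{4348879}{\left(1083954 + 139984\right) \frac{1}{2185891 - 546537}} = 1240^{2} \cdot \frac{1}{4054369} - \frac{4348879}{1223938 \cdot \frac{1}{1639354}} = 1537600 \cdot \frac{1}{4054369} - \frac{4348879}{1223938 \cdot \frac{1}{1639354}} = \frac{1537600}{4054369} - \frac{4348879}{\frac{611969}{819677}} = \frac{1537600}{4054369} - \frac{3564676092083}{611969} = - \frac{14452511301818926227}{2481148142561}$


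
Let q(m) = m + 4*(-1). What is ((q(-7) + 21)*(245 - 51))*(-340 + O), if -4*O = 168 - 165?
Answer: -661055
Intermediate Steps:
O = -3/4 (O = -(168 - 165)/4 = -1/4*3 = -3/4 ≈ -0.75000)
q(m) = -4 + m (q(m) = m - 4 = -4 + m)
((q(-7) + 21)*(245 - 51))*(-340 + O) = (((-4 - 7) + 21)*(245 - 51))*(-340 - 3/4) = ((-11 + 21)*194)*(-1363/4) = (10*194)*(-1363/4) = 1940*(-1363/4) = -661055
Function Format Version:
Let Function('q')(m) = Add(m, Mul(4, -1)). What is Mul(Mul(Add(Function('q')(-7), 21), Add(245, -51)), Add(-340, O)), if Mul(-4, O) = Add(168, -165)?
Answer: -661055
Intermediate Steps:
O = Rational(-3, 4) (O = Mul(Rational(-1, 4), Add(168, -165)) = Mul(Rational(-1, 4), 3) = Rational(-3, 4) ≈ -0.75000)
Function('q')(m) = Add(-4, m) (Function('q')(m) = Add(m, -4) = Add(-4, m))
Mul(Mul(Add(Function('q')(-7), 21), Add(245, -51)), Add(-340, O)) = Mul(Mul(Add(Add(-4, -7), 21), Add(245, -51)), Add(-340, Rational(-3, 4))) = Mul(Mul(Add(-11, 21), 194), Rational(-1363, 4)) = Mul(Mul(10, 194), Rational(-1363, 4)) = Mul(1940, Rational(-1363, 4)) = -661055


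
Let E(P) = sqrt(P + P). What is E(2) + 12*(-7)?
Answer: -82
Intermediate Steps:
E(P) = sqrt(2)*sqrt(P) (E(P) = sqrt(2*P) = sqrt(2)*sqrt(P))
E(2) + 12*(-7) = sqrt(2)*sqrt(2) + 12*(-7) = 2 - 84 = -82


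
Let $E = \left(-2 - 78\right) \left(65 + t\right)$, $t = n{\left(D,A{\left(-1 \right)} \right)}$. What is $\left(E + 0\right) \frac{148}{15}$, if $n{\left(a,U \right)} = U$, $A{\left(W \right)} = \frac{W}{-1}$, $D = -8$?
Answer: $-52096$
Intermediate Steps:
$A{\left(W \right)} = - W$ ($A{\left(W \right)} = W \left(-1\right) = - W$)
$t = 1$ ($t = \left(-1\right) \left(-1\right) = 1$)
$E = -5280$ ($E = \left(-2 - 78\right) \left(65 + 1\right) = \left(-80\right) 66 = -5280$)
$\left(E + 0\right) \frac{148}{15} = \left(-5280 + 0\right) \frac{148}{15} = - 5280 \cdot 148 \cdot \frac{1}{15} = \left(-5280\right) \frac{148}{15} = -52096$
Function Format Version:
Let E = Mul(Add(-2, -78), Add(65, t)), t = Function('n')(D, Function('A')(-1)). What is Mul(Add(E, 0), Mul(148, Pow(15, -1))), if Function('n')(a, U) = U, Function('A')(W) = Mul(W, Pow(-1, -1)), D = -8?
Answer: -52096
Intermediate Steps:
Function('A')(W) = Mul(-1, W) (Function('A')(W) = Mul(W, -1) = Mul(-1, W))
t = 1 (t = Mul(-1, -1) = 1)
E = -5280 (E = Mul(Add(-2, -78), Add(65, 1)) = Mul(-80, 66) = -5280)
Mul(Add(E, 0), Mul(148, Pow(15, -1))) = Mul(Add(-5280, 0), Mul(148, Pow(15, -1))) = Mul(-5280, Mul(148, Rational(1, 15))) = Mul(-5280, Rational(148, 15)) = -52096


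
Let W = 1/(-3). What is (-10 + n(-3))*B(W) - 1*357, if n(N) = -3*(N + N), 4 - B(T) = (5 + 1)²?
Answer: -613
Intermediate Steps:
W = -⅓ (W = 1*(-⅓) = -⅓ ≈ -0.33333)
B(T) = -32 (B(T) = 4 - (5 + 1)² = 4 - 1*6² = 4 - 1*36 = 4 - 36 = -32)
n(N) = -6*N
(-10 + n(-3))*B(W) - 1*357 = (-10 - 6*(-3))*(-32) - 1*357 = (-10 + 18)*(-32) - 357 = 8*(-32) - 357 = -256 - 357 = -613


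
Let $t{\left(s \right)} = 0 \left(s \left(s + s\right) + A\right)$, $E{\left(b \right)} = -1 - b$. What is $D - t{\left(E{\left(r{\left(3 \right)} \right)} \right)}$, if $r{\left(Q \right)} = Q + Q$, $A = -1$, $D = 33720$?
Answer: $33720$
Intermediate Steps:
$r{\left(Q \right)} = 2 Q$
$t{\left(s \right)} = 0$ ($t{\left(s \right)} = 0 \left(s \left(s + s\right) - 1\right) = 0 \left(s 2 s - 1\right) = 0 \left(2 s^{2} - 1\right) = 0 \left(-1 + 2 s^{2}\right) = 0$)
$D - t{\left(E{\left(r{\left(3 \right)} \right)} \right)} = 33720 - 0 = 33720 + 0 = 33720$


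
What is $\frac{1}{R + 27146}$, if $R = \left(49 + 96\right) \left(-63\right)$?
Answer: $\frac{1}{18011} \approx 5.5522 \cdot 10^{-5}$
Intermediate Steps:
$R = -9135$ ($R = 145 \left(-63\right) = -9135$)
$\frac{1}{R + 27146} = \frac{1}{-9135 + 27146} = \frac{1}{18011}$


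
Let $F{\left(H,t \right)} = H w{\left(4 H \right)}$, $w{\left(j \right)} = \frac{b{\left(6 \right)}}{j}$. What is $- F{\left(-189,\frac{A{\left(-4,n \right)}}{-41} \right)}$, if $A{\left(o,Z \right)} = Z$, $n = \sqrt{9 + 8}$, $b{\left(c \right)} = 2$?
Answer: $- \frac{1}{2} \approx -0.5$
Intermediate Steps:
$n = \sqrt{17} \approx 4.1231$
$w{\left(j \right)} = \frac{2}{j}$
$F{\left(H,t \right)} = \frac{1}{2}$ ($F{\left(H,t \right)} = H \frac{2}{4 H} = H 2 \frac{1}{4 H} = H \frac{1}{2 H} = \frac{1}{2}$)
$- F{\left(-189,\frac{A{\left(-4,n \right)}}{-41} \right)} = \left(-1\right) \frac{1}{2} = - \frac{1}{2}$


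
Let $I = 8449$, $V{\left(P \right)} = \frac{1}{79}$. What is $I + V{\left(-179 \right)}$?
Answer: $\frac{667472}{79} \approx 8449.0$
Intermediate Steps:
$V{\left(P \right)} = \frac{1}{79}$
$I + V{\left(-179 \right)} = 8449 + \frac{1}{79} = \frac{667472}{79}$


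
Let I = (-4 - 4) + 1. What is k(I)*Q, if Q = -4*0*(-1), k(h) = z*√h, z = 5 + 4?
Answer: 0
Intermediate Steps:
z = 9
I = -7 (I = -8 + 1 = -7)
k(h) = 9*√h
Q = 0 (Q = 0*(-1) = 0)
k(I)*Q = (9*√(-7))*0 = (9*(I*√7))*0 = (9*I*√7)*0 = 0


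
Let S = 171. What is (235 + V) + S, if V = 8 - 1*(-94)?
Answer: 508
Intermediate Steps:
V = 102 (V = 8 + 94 = 102)
(235 + V) + S = (235 + 102) + 171 = 337 + 171 = 508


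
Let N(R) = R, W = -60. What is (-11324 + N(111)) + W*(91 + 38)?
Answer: -18953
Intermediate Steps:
(-11324 + N(111)) + W*(91 + 38) = (-11324 + 111) - 60*(91 + 38) = -11213 - 60*129 = -11213 - 7740 = -18953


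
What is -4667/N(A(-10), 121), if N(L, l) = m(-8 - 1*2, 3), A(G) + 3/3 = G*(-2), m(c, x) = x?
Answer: -4667/3 ≈ -1555.7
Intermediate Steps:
A(G) = -1 - 2*G (A(G) = -1 + G*(-2) = -1 - 2*G)
N(L, l) = 3
-4667/N(A(-10), 121) = -4667/3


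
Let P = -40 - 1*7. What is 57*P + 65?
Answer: -2614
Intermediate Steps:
P = -47 (P = -40 - 7 = -47)
57*P + 65 = 57*(-47) + 65 = -2679 + 65 = -2614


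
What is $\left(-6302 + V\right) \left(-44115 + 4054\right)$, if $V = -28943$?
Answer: $1411949945$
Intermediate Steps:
$\left(-6302 + V\right) \left(-44115 + 4054\right) = \left(-6302 - 28943\right) \left(-44115 + 4054\right) = \left(-35245\right) \left(-40061\right) = 1411949945$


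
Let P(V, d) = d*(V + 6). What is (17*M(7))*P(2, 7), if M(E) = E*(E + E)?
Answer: 93296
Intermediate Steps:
P(V, d) = d*(6 + V)
M(E) = 2*E² (M(E) = E*(2*E) = 2*E²)
(17*M(7))*P(2, 7) = (17*(2*7²))*(7*(6 + 2)) = (17*(2*49))*(7*8) = (17*98)*56 = 1666*56 = 93296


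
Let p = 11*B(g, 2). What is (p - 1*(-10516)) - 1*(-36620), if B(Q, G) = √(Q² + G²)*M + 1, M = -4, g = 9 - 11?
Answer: 47147 - 88*√2 ≈ 47023.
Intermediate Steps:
g = -2
B(Q, G) = 1 - 4*√(G² + Q²) (B(Q, G) = √(Q² + G²)*(-4) + 1 = √(G² + Q²)*(-4) + 1 = -4*√(G² + Q²) + 1 = 1 - 4*√(G² + Q²))
p = 11 - 88*√2 (p = 11*(1 - 4*√(2² + (-2)²)) = 11*(1 - 4*√(4 + 4)) = 11*(1 - 8*√2) = 11 - 88*√2 ≈ -113.45)
(p - 1*(-10516)) - 1*(-36620) = ((11 - 88*√2) - 1*(-10516)) - 1*(-36620) = ((11 - 88*√2) + 10516) + 36620 = (10527 - 88*√2) + 36620 = 47147 - 88*√2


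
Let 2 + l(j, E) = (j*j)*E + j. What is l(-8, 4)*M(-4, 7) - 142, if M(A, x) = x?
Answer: 1580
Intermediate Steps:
l(j, E) = -2 + j + E*j² (l(j, E) = -2 + ((j*j)*E + j) = -2 + (j²*E + j) = -2 + (E*j² + j) = -2 + (j + E*j²) = -2 + j + E*j²)
l(-8, 4)*M(-4, 7) - 142 = (-2 - 8 + 4*(-8)²)*7 - 142 = (-2 - 8 + 4*64)*7 - 142 = (-2 - 8 + 256)*7 - 142 = 246*7 - 142 = 1722 - 142 = 1580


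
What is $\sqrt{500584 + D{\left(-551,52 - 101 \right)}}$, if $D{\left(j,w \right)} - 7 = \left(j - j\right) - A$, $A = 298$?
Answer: $\sqrt{500293} \approx 707.31$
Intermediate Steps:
$D{\left(j,w \right)} = -291$ ($D{\left(j,w \right)} = 7 + \left(\left(j - j\right) - 298\right) = 7 + \left(0 - 298\right) = 7 - 298 = -291$)
$\sqrt{500584 + D{\left(-551,52 - 101 \right)}} = \sqrt{500584 - 291} = \sqrt{500293}$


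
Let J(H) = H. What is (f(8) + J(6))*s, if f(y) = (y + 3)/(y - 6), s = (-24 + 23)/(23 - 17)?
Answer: -23/12 ≈ -1.9167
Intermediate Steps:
s = -1/6 ≈ -0.16667
f(y) = (3 + y)/(-6 + y)
(f(8) + J(6))*s = ((3 + 8)/(-6 + 8) + 6)*(-1/6) = (11/2 + 6)*(-1/6) = (23/2)*(-1/6) = -23/12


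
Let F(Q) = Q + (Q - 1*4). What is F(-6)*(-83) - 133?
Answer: 1195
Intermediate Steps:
F(Q) = -4 + 2*Q (F(Q) = Q + (Q - 4) = Q + (-4 + Q) = -4 + 2*Q)
F(-6)*(-83) - 133 = (-4 + 2*(-6))*(-83) - 133 = (-4 - 12)*(-83) - 133 = -16*(-83) - 133 = 1328 - 133 = 1195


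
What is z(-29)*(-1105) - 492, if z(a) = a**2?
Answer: -929797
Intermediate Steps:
z(-29)*(-1105) - 492 = (-29)**2*(-1105) - 492 = 841*(-1105) - 492 = -929305 - 492 = -929797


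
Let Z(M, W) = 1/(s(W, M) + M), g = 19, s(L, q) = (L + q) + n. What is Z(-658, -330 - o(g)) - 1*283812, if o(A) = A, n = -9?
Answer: -475101289/1674 ≈ -2.8381e+5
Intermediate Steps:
s(L, q) = -9 + L + q (s(L, q) = (L + q) - 9 = -9 + L + q)
Z(M, W) = 1/(-9 + W + 2*M) (Z(M, W) = 1/((-9 + W + M) + M) = 1/((-9 + M + W) + M) = 1/(-9 + W + 2*M))
Z(-658, -330 - o(g)) - 1*283812 = 1/(-9 + (-330 - 1*19) + 2*(-658)) - 1*283812 = 1/(-9 + (-330 - 19) - 1316) - 283812 = 1/(-9 - 349 - 1316) - 283812 = 1/(-1674) - 283812 = -1/1674 - 283812 = -475101289/1674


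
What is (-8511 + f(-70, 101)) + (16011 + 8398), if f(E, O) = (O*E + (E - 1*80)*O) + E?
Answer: -6392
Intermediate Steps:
f(E, O) = E + E*O + O*(-80 + E) (f(E, O) = (E*O + (E - 80)*O) + E = (E*O + (-80 + E)*O) + E = (E*O + O*(-80 + E)) + E = E + E*O + O*(-80 + E))
(-8511 + f(-70, 101)) + (16011 + 8398) = (-8511 + (-70 - 80*101 + 2*(-70)*101)) + (16011 + 8398) = (-8511 + (-70 - 8080 - 14140)) + 24409 = (-8511 - 22290) + 24409 = -30801 + 24409 = -6392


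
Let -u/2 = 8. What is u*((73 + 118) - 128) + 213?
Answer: -795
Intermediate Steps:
u = -16 (u = -2*8 = -16)
u*((73 + 118) - 128) + 213 = -16*((73 + 118) - 128) + 213 = -16*(191 - 128) + 213 = -16*63 + 213 = -1008 + 213 = -795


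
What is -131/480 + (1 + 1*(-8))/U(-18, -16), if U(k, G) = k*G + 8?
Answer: -5267/17760 ≈ -0.29657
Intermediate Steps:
U(k, G) = 8 + G*k (U(k, G) = G*k + 8 = 8 + G*k)
-131/480 + (1 + 1*(-8))/U(-18, -16) = -131/480 + (1 + 1*(-8))/(8 - 16*(-18)) = -131*1/480 + (1 - 8)/(8 + 288) = -131/480 - 7/296 = -5267/17760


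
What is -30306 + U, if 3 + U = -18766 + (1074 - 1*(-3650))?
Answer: -44351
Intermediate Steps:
U = -14045 (U = -3 + (-18766 + (1074 - 1*(-3650))) = -3 + (-18766 + (1074 + 3650)) = -3 + (-18766 + 4724) = -3 - 14042 = -14045)
-30306 + U = -30306 - 14045 = -44351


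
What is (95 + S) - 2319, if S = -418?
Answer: -2642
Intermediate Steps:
(95 + S) - 2319 = (95 - 418) - 2319 = -323 - 2319 = -2642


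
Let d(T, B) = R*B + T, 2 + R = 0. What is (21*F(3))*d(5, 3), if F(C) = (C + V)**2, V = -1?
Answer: -84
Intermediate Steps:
R = -2 (R = -2 + 0 = -2)
d(T, B) = T - 2*B (d(T, B) = -2*B + T = T - 2*B)
F(C) = (-1 + C)**2 (F(C) = (C - 1)**2 = (-1 + C)**2)
(21*F(3))*d(5, 3) = (21*(-1 + 3)**2)*(5 - 2*3) = (21*2**2)*(5 - 6) = (21*4)*(-1) = 84*(-1) = -84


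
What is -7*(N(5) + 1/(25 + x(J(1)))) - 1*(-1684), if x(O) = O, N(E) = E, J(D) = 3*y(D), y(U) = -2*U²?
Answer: 31324/19 ≈ 1648.6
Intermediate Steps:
J(D) = -6*D² (J(D) = 3*(-2*D²) = -6*D²)
-7*(N(5) + 1/(25 + x(J(1)))) - 1*(-1684) = -7*(5 + 1/(25 - 6*1²)) - 1*(-1684) = -7*(5 + 1/(25 - 6*1)) + 1684 = -7*(5 + 1/(25 - 6)) + 1684 = -7*(5 + 1/19) + 1684 = -7*96/19 + 1684 = -672/19 + 1684 = 31324/19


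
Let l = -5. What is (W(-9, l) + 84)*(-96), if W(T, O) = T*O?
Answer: -12384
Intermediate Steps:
W(T, O) = O*T
(W(-9, l) + 84)*(-96) = (-5*(-9) + 84)*(-96) = (45 + 84)*(-96) = 129*(-96) = -12384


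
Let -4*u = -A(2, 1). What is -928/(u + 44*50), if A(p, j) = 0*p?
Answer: -116/275 ≈ -0.42182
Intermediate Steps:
A(p, j) = 0
u = 0 (u = -(-1)*0/4 = -¼*0 = 0)
-928/(u + 44*50) = -928/(0 + 44*50) = -928/(0 + 2200) = -928/2200 = -928*1/2200 = -116/275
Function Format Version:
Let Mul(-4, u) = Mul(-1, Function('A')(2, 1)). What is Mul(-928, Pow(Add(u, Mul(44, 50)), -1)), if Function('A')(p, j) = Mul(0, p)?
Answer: Rational(-116, 275) ≈ -0.42182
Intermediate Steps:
Function('A')(p, j) = 0
u = 0 (u = Mul(Rational(-1, 4), Mul(-1, 0)) = Mul(Rational(-1, 4), 0) = 0)
Mul(-928, Pow(Add(u, Mul(44, 50)), -1)) = Mul(-928, Pow(Add(0, Mul(44, 50)), -1)) = Mul(-928, Pow(Add(0, 2200), -1)) = Mul(-928, Pow(2200, -1)) = Mul(-928, Rational(1, 2200)) = Rational(-116, 275)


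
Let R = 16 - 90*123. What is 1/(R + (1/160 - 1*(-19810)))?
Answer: 160/1400961 ≈ 0.00011421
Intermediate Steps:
R = -11054 (R = 16 - 11070 = -11054)
1/(R + (1/160 - 1*(-19810))) = 1/(-11054 + (1/160 - 1*(-19810))) = 1/(-11054 + (1/160 + 19810)) = 1/(-11054 + 3169601/160) = 1/(1400961/160) = 160/1400961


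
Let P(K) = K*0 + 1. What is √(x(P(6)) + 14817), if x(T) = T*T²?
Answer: √14818 ≈ 121.73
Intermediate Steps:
P(K) = 1 (P(K) = 0 + 1 = 1)
x(T) = T³
√(x(P(6)) + 14817) = √(1³ + 14817) = √(1 + 14817) = √14818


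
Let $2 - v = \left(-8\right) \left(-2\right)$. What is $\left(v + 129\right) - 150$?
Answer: $-35$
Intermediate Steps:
$v = -14$ ($v = 2 - \left(-8\right) \left(-2\right) = 2 - 16 = -14$)
$\left(v + 129\right) - 150 = \left(-14 + 129\right) - 150 = 115 - 150 = -35$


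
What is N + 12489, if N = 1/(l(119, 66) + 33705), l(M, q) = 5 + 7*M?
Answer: 431407528/34543 ≈ 12489.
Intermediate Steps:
N = 1/34543 (N = 1/((5 + 7*119) + 33705) = 1/((5 + 833) + 33705) = 1/(838 + 33705) = 1/34543 ≈ 2.8949e-5)
N + 12489 = 1/34543 + 12489 = 431407528/34543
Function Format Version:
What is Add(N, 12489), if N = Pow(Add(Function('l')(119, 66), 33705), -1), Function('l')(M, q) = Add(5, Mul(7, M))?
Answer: Rational(431407528, 34543) ≈ 12489.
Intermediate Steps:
N = Rational(1, 34543) (N = Pow(Add(Add(5, Mul(7, 119)), 33705), -1) = Pow(Add(Add(5, 833), 33705), -1) = Pow(Add(838, 33705), -1) = Pow(34543, -1) = Rational(1, 34543) ≈ 2.8949e-5)
Add(N, 12489) = Add(Rational(1, 34543), 12489) = Rational(431407528, 34543)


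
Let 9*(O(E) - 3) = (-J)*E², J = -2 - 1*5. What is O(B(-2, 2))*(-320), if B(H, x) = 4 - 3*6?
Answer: -447680/9 ≈ -49742.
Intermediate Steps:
J = -7 (J = -2 - 5 = -7)
B(H, x) = -14 (B(H, x) = 4 - 18 = -14)
O(E) = 3 + 7*E²/9 (O(E) = 3 + ((-1*(-7))*E²)/9 = 3 + (7*E²)/9 = 3 + 7*E²/9)
O(B(-2, 2))*(-320) = (3 + (7/9)*(-14)²)*(-320) = (3 + (7/9)*196)*(-320) = (3 + 1372/9)*(-320) = (1399/9)*(-320) = -447680/9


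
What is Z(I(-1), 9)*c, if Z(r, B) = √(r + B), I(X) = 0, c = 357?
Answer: 1071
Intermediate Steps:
Z(r, B) = √(B + r)
Z(I(-1), 9)*c = √(9 + 0)*357 = √9*357 = 3*357 = 1071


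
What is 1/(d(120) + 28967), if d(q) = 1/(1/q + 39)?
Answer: 4681/135594647 ≈ 3.4522e-5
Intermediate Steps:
d(q) = 1/(39 + 1/q)
1/(d(120) + 28967) = 1/(120/(1 + 39*120) + 28967) = 1/(120/(1 + 4680) + 28967) = 1/(120/4681 + 28967) = 1/(135594647/4681) = 4681/135594647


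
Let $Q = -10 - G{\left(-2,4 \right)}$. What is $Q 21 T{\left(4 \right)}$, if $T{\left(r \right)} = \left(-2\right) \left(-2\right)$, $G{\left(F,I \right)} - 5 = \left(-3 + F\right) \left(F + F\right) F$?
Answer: $2100$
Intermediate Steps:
$G{\left(F,I \right)} = 5 + 2 F^{2} \left(-3 + F\right)$ ($G{\left(F,I \right)} = 5 + \left(-3 + F\right) \left(F + F\right) F = 5 + \left(-3 + F\right) 2 F F = 5 + 2 F \left(-3 + F\right) F = 5 + 2 F^{2} \left(-3 + F\right)$)
$T{\left(r \right)} = 4$
$Q = 25$ ($Q = -10 - \left(5 - 6 \left(-2\right)^{2} + 2 \left(-2\right)^{3}\right) = -10 - \left(5 - 24 + 2 \left(-8\right)\right) = -10 - \left(5 - 24 - 16\right) = -10 - -35 = -10 + 35 = 25$)
$Q 21 T{\left(4 \right)} = 25 \cdot 21 \cdot 4 = 525 \cdot 4 = 2100$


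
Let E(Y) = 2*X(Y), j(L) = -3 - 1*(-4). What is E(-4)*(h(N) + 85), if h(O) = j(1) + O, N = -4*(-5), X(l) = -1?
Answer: -212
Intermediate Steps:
N = 20
j(L) = 1 (j(L) = -3 + 4 = 1)
h(O) = 1 + O
E(Y) = -2 (E(Y) = 2*(-1) = -2)
E(-4)*(h(N) + 85) = -2*((1 + 20) + 85) = -2*(21 + 85) = -2*106 = -212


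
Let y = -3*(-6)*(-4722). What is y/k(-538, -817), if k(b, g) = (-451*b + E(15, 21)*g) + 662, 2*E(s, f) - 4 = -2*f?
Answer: -84996/258823 ≈ -0.32839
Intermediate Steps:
E(s, f) = 2 - f (E(s, f) = 2 + (-2*f)/2 = 2 - f)
y = -84996 (y = 18*(-4722) = -84996)
k(b, g) = 662 - 451*b - 19*g (k(b, g) = (-451*b + (2 - 1*21)*g) + 662 = (-451*b + (2 - 21)*g) + 662 = (-451*b - 19*g) + 662 = 662 - 451*b - 19*g)
y/k(-538, -817) = -84996/(662 - 451*(-538) - 19*(-817)) = -84996/(662 + 242638 + 15523) = -84996/258823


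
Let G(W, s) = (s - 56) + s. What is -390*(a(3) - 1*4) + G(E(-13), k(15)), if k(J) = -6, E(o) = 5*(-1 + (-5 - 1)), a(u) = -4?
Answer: 3052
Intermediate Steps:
E(o) = -35 (E(o) = 5*(-1 - 6) = 5*(-7) = -35)
G(W, s) = -56 + 2*s (G(W, s) = (-56 + s) + s = -56 + 2*s)
-390*(a(3) - 1*4) + G(E(-13), k(15)) = -390*(-4 - 1*4) + (-56 + 2*(-6)) = -390*(-4 - 4) + (-56 - 12) = -390*(-8) - 68 = 3120 - 68 = 3052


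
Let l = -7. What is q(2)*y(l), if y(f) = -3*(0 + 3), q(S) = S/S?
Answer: -9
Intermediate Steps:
q(S) = 1
y(f) = -9 (y(f) = -3*3 = -9)
q(2)*y(l) = 1*(-9) = -9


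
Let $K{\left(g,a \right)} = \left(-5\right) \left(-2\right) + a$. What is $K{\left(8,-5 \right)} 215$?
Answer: $1075$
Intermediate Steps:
$K{\left(g,a \right)} = 10 + a$
$K{\left(8,-5 \right)} 215 = \left(10 - 5\right) 215 = 5 \cdot 215 = 1075$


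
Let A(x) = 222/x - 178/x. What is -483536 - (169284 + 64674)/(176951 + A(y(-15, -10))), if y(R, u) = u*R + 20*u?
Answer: -2139049679558/4423753 ≈ -4.8354e+5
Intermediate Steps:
y(R, u) = 20*u + R*u (y(R, u) = R*u + 20*u = 20*u + R*u)
A(x) = 44/x
-483536 - (169284 + 64674)/(176951 + A(y(-15, -10))) = -483536 - (169284 + 64674)/(176951 + 44/((-10*(20 - 15)))) = -483536 - 233958/(176951 + 44/((-10*5))) = -483536 - 233958/(176951 + 44/(-50)) = -483536 - 233958/(176951 + 44*(-1/50)) = -483536 - 233958/(176951 - 22/25) = -483536 - 233958/4423753/25 = -483536 - 233958*25/4423753 = -483536 - 1*5848950/4423753 = -483536 - 5848950/4423753 = -2139049679558/4423753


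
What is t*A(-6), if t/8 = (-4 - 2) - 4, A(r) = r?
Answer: 480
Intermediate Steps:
t = -80 (t = 8*((-4 - 2) - 4) = 8*(-6 - 4) = 8*(-10) = -80)
t*A(-6) = -80*(-6) = 480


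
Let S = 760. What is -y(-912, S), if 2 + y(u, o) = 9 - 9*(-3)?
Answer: -34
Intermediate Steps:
y(u, o) = 34 (y(u, o) = -2 + (9 - 9*(-3)) = -2 + (9 + 27) = -2 + 36 = 34)
-y(-912, S) = -1*34 = -34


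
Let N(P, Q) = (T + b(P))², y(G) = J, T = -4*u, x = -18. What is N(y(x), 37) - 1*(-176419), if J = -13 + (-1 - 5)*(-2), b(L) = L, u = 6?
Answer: 177044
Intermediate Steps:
T = -24 (T = -4*6 = -24)
J = -1 (J = -13 - 6*(-2) = -13 + 12 = -1)
y(G) = -1
N(P, Q) = (-24 + P)²
N(y(x), 37) - 1*(-176419) = (-24 - 1)² - 1*(-176419) = (-25)² + 176419 = 625 + 176419 = 177044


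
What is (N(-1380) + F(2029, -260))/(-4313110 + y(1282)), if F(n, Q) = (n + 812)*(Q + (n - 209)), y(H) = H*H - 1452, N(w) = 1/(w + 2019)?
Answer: -2832022441/1706793282 ≈ -1.6593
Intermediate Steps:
N(w) = 1/(2019 + w)
y(H) = -1452 + H² (y(H) = H² - 1452 = -1452 + H²)
F(n, Q) = (812 + n)*(-209 + Q + n) (F(n, Q) = (812 + n)*(Q + (-209 + n)) = (812 + n)*(-209 + Q + n))
(N(-1380) + F(2029, -260))/(-4313110 + y(1282)) = (1/(2019 - 1380) + (-169708 + 2029² + 603*2029 + 812*(-260) - 260*2029))/(-4313110 + (-1452 + 1282²)) = (1/639 + (-169708 + 4116841 + 1223487 - 211120 - 527540))/(-4313110 + (-1452 + 1643524)) = (1/639 + 4431960)/(-4313110 + 1642072) = (2832022441/639)/(-2671038) = (2832022441/639)*(-1/2671038) = -2832022441/1706793282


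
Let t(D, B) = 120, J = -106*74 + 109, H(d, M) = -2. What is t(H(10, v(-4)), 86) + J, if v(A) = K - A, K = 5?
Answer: -7615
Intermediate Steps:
v(A) = 5 - A
J = -7735 (J = -7844 + 109 = -7735)
t(H(10, v(-4)), 86) + J = 120 - 7735 = -7615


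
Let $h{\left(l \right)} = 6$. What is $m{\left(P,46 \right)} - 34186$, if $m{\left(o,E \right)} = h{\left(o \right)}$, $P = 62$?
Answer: $-34180$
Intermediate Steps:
$m{\left(o,E \right)} = 6$
$m{\left(P,46 \right)} - 34186 = 6 - 34186 = -34180$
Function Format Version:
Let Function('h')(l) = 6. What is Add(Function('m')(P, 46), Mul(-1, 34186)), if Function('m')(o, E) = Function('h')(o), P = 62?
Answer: -34180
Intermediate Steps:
Function('m')(o, E) = 6
Add(Function('m')(P, 46), Mul(-1, 34186)) = Add(6, Mul(-1, 34186)) = Add(6, -34186) = -34180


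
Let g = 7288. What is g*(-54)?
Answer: -393552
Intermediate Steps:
g*(-54) = 7288*(-54) = -393552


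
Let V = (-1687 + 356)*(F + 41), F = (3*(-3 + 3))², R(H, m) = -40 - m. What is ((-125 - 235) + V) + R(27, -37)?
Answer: -54934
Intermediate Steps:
F = 0 (F = (3*0)² = 0² = 0)
V = -54571 (V = (-1687 + 356)*(0 + 41) = -1331*41 = -54571)
((-125 - 235) + V) + R(27, -37) = ((-125 - 235) - 54571) + (-40 - 1*(-37)) = (-360 - 54571) + (-40 + 37) = -54931 - 3 = -54934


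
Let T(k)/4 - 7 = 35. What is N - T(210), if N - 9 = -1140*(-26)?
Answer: 29481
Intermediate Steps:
N = 29649 (N = 9 - 1140*(-26) = 9 + 29640 = 29649)
T(k) = 168 (T(k) = 28 + 4*35 = 28 + 140 = 168)
N - T(210) = 29649 - 1*168 = 29649 - 168 = 29481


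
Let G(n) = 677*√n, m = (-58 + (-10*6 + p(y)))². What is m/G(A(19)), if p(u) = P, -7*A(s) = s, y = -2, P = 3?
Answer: -13225*I*√133/12863 ≈ -11.857*I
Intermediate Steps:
A(s) = -s/7
p(u) = 3
m = 13225 (m = (-58 + (-10*6 + 3))² = (-58 + (-60 + 3))² = (-58 - 57)² = (-115)² = 13225)
m/G(A(19)) = 13225/((677*√(-⅐*19))) = 13225/((677*√(-19/7))) = 13225/((677*(I*√133/7))) = 13225/((677*I*√133/7)) = 13225*(-I*√133/12863) = -13225*I*√133/12863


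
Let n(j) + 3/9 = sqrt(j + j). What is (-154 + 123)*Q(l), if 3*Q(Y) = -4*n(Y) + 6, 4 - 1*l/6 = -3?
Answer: -682/9 + 248*sqrt(21)/3 ≈ 303.05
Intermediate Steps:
l = 42 (l = 24 - 6*(-3) = 24 + 18 = 42)
n(j) = -1/3 + sqrt(2)*sqrt(j) (n(j) = -1/3 + sqrt(j + j) = -1/3 + sqrt(2*j) = -1/3 + sqrt(2)*sqrt(j))
Q(Y) = 22/9 - 4*sqrt(2)*sqrt(Y)/3 (Q(Y) = (-4*(-1/3 + sqrt(2)*sqrt(Y)) + 6)/3 = ((4/3 - 4*sqrt(2)*sqrt(Y)) + 6)/3 = (22/3 - 4*sqrt(2)*sqrt(Y))/3 = 22/9 - 4*sqrt(2)*sqrt(Y)/3)
(-154 + 123)*Q(l) = (-154 + 123)*(22/9 - 4*sqrt(2)*sqrt(42)/3) = -31*(22/9 - 8*sqrt(21)/3) = -682/9 + 248*sqrt(21)/3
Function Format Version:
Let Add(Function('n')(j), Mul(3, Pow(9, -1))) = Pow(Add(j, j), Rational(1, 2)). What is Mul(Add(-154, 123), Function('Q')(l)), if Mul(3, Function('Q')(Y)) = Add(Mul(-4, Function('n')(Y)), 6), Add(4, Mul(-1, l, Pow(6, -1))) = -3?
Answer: Add(Rational(-682, 9), Mul(Rational(248, 3), Pow(21, Rational(1, 2)))) ≈ 303.05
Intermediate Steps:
l = 42 (l = Add(24, Mul(-6, -3)) = Add(24, 18) = 42)
Function('n')(j) = Add(Rational(-1, 3), Mul(Pow(2, Rational(1, 2)), Pow(j, Rational(1, 2)))) (Function('n')(j) = Add(Rational(-1, 3), Pow(Add(j, j), Rational(1, 2))) = Add(Rational(-1, 3), Pow(Mul(2, j), Rational(1, 2))) = Add(Rational(-1, 3), Mul(Pow(2, Rational(1, 2)), Pow(j, Rational(1, 2)))))
Function('Q')(Y) = Add(Rational(22, 9), Mul(Rational(-4, 3), Pow(2, Rational(1, 2)), Pow(Y, Rational(1, 2)))) (Function('Q')(Y) = Mul(Rational(1, 3), Add(Mul(-4, Add(Rational(-1, 3), Mul(Pow(2, Rational(1, 2)), Pow(Y, Rational(1, 2))))), 6)) = Mul(Rational(1, 3), Add(Add(Rational(4, 3), Mul(-4, Pow(2, Rational(1, 2)), Pow(Y, Rational(1, 2)))), 6)) = Mul(Rational(1, 3), Add(Rational(22, 3), Mul(-4, Pow(2, Rational(1, 2)), Pow(Y, Rational(1, 2))))) = Add(Rational(22, 9), Mul(Rational(-4, 3), Pow(2, Rational(1, 2)), Pow(Y, Rational(1, 2)))))
Mul(Add(-154, 123), Function('Q')(l)) = Mul(Add(-154, 123), Add(Rational(22, 9), Mul(Rational(-4, 3), Pow(2, Rational(1, 2)), Pow(42, Rational(1, 2))))) = Mul(-31, Add(Rational(22, 9), Mul(Rational(-8, 3), Pow(21, Rational(1, 2))))) = Add(Rational(-682, 9), Mul(Rational(248, 3), Pow(21, Rational(1, 2))))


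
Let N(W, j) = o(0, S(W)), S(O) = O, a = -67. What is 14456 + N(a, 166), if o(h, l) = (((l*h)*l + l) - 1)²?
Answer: 19080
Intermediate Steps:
o(h, l) = (-1 + l + h*l²)² (o(h, l) = (((h*l)*l + l) - 1)² = ((h*l² + l) - 1)² = ((l + h*l²) - 1)² = (-1 + l + h*l²)²)
N(W, j) = (-1 + W)² (N(W, j) = (-1 + W + 0*W²)² = (-1 + W + 0)² = (-1 + W)²)
14456 + N(a, 166) = 14456 + (-1 - 67)² = 14456 + (-68)² = 14456 + 4624 = 19080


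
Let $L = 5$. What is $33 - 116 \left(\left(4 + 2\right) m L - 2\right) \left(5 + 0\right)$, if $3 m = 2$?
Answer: $-10407$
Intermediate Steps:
$m = \frac{2}{3}$ ($m = \frac{1}{3} \cdot 2 = \frac{2}{3} \approx 0.66667$)
$33 - 116 \left(\left(4 + 2\right) m L - 2\right) \left(5 + 0\right) = 33 - 116 \left(\left(4 + 2\right) \frac{2}{3} \cdot 5 - 2\right) \left(5 + 0\right) = 33 - 116 \left(6 \cdot \frac{2}{3} \cdot 5 - 2\right) 5 = 33 - 116 \left(4 \cdot 5 - 2\right) 5 = 33 - 116 \left(20 - 2\right) 5 = 33 - 116 \cdot 18 \cdot 5 = 33 - 10440 = -10407$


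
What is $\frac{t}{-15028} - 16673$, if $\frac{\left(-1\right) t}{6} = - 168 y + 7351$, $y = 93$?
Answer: $- \frac{125305741}{7514} \approx -16676.0$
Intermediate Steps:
$t = 49638$ ($t = - 6 \left(\left(-168\right) 93 + 7351\right) = - 6 \left(-15624 + 7351\right) = \left(-6\right) \left(-8273\right) = 49638$)
$\frac{t}{-15028} - 16673 = \frac{49638}{-15028} - 16673 = 49638 \left(- \frac{1}{15028}\right) - 16673 = - \frac{24819}{7514} - 16673 = - \frac{125305741}{7514}$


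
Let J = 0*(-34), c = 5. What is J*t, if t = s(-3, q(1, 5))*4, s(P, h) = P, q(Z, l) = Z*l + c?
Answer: 0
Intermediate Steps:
q(Z, l) = 5 + Z*l (q(Z, l) = Z*l + 5 = 5 + Z*l)
t = -12 (t = -3*4 = -12)
J = 0
J*t = 0*(-12) = 0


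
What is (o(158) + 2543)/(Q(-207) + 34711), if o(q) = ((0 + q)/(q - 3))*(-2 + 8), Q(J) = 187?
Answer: 395113/5409190 ≈ 0.073045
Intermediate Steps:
o(q) = 6*q/(-3 + q) (o(q) = (q/(-3 + q))*6 = 6*q/(-3 + q))
(o(158) + 2543)/(Q(-207) + 34711) = (6*158/(-3 + 158) + 2543)/(187 + 34711) = (6*158/155 + 2543)/34898 = (6*158*(1/155) + 2543)*(1/34898) = (948/155 + 2543)*(1/34898) = (395113/155)*(1/34898) = 395113/5409190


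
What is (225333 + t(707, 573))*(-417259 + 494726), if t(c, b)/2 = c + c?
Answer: 17674948187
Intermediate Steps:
t(c, b) = 4*c (t(c, b) = 2*(c + c) = 2*(2*c) = 4*c)
(225333 + t(707, 573))*(-417259 + 494726) = (225333 + 4*707)*(-417259 + 494726) = (225333 + 2828)*77467 = 228161*77467 = 17674948187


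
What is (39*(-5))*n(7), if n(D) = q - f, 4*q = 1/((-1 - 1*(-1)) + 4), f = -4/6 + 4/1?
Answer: 10205/16 ≈ 637.81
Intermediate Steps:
f = 10/3 (f = -4*⅙ + 4*1 = -⅔ + 4 = 10/3 ≈ 3.3333)
q = 1/16 (q = 1/(4*((-1 - 1*(-1)) + 4)) = 1/(4*((-1 + 1) + 4)) = 1/(4*(0 + 4)) = (¼)/4 = (¼)*(¼) = 1/16 ≈ 0.062500)
n(D) = -157/48 (n(D) = 1/16 - 1*10/3 = 1/16 - 10/3 = -157/48)
(39*(-5))*n(7) = (39*(-5))*(-157/48) = -195*(-157/48) = 10205/16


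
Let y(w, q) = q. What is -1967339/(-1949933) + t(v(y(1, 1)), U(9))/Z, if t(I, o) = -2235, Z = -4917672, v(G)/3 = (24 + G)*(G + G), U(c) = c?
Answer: 3226362005021/3196376971992 ≈ 1.0094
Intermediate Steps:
v(G) = 6*G*(24 + G) (v(G) = 3*((24 + G)*(G + G)) = 3*((24 + G)*(2*G)) = 3*(2*G*(24 + G)) = 6*G*(24 + G))
-1967339/(-1949933) + t(v(y(1, 1)), U(9))/Z = -1967339/(-1949933) - 2235/(-4917672) = -1967339*(-1/1949933) - 2235*(-1/4917672) = 1967339/1949933 + 745/1639224 = 3226362005021/3196376971992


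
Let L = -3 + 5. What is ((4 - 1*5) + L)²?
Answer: 1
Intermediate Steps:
L = 2
((4 - 1*5) + L)² = ((4 - 1*5) + 2)² = ((4 - 5) + 2)² = (-1 + 2)² = 1² = 1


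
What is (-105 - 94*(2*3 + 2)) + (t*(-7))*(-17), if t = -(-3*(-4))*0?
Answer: -857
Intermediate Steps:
t = 0 (t = -12*0 = -1*0 = 0)
(-105 - 94*(2*3 + 2)) + (t*(-7))*(-17) = (-105 - 94*(2*3 + 2)) + (0*(-7))*(-17) = (-105 - 94*(6 + 2)) + 0*(-17) = (-105 - 94*8) + 0 = (-105 - 752) + 0 = -857 + 0 = -857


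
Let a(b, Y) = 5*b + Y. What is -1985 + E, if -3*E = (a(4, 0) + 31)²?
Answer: -2852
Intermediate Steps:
a(b, Y) = Y + 5*b
E = -867 (E = -((0 + 5*4) + 31)²/3 = -((0 + 20) + 31)²/3 = -(20 + 31)²/3 = -⅓*51² = -⅓*2601 = -867)
-1985 + E = -1985 - 867 = -2852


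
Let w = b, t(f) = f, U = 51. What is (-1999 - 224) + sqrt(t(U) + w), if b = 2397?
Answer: -2223 + 12*sqrt(17) ≈ -2173.5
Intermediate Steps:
w = 2397
(-1999 - 224) + sqrt(t(U) + w) = (-1999 - 224) + sqrt(51 + 2397) = -2223 + sqrt(2448) = -2223 + 12*sqrt(17)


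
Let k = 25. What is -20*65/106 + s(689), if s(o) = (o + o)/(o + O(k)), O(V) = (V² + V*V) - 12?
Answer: -1179516/102131 ≈ -11.549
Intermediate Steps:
O(V) = -12 + 2*V² (O(V) = (V² + V²) - 12 = 2*V² - 12 = -12 + 2*V²)
s(o) = 2*o/(1238 + o) (s(o) = (o + o)/(o + (-12 + 2*25²)) = (2*o)/(o + (-12 + 2*625)) = (2*o)/(o + (-12 + 1250)) = (2*o)/(o + 1238) = (2*o)/(1238 + o) = 2*o/(1238 + o))
-20*65/106 + s(689) = -20*65/106 + 2*689/(1238 + 689) = -1300*1/106 + 2*689/1927 = -650/53 + 2*689*(1/1927) = -650/53 + 1378/1927 = -1179516/102131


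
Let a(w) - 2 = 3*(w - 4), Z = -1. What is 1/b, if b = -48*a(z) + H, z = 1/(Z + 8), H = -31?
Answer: 7/2999 ≈ 0.0023341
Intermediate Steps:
z = 1/7 (z = 1/(-1 + 8) = 1/7 ≈ 0.14286)
a(w) = -10 + 3*w (a(w) = 2 + 3*(w - 4) = 2 + 3*(-4 + w) = 2 + (-12 + 3*w) = -10 + 3*w)
b = 2999/7 (b = -48*(-10 + 3*(1/7)) - 31 = -48*(-10 + 3/7) - 31 = -48*(-67/7) - 31 = 3216/7 - 31 = 2999/7 ≈ 428.43)
1/b = 1/(2999/7) = 7/2999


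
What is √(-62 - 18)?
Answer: 4*I*√5 ≈ 8.9443*I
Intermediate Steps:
√(-62 - 18) = √(-80) = 4*I*√5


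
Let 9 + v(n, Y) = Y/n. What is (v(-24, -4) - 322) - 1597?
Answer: -11567/6 ≈ -1927.8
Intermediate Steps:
v(n, Y) = -9 + Y/n
(v(-24, -4) - 322) - 1597 = ((-9 - 4/(-24)) - 322) - 1597 = ((-9 - 4*(-1/24)) - 322) - 1597 = ((-9 + ⅙) - 322) - 1597 = (-53/6 - 322) - 1597 = -1985/6 - 1597 = -11567/6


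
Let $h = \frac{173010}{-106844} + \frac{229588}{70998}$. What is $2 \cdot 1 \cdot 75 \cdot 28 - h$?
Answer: $\frac{7961934143527}{1896427578} \approx 4198.4$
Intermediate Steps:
$h = \frac{3061684073}{1896427578}$ ($h = 173010 \left(- \frac{1}{106844}\right) + 229588 \cdot \frac{1}{70998} = - \frac{86505}{53422} + \frac{114794}{35499} = \frac{3061684073}{1896427578} \approx 1.6144$)
$2 \cdot 1 \cdot 75 \cdot 28 - h = 2 \cdot 1 \cdot 75 \cdot 28 - \frac{3061684073}{1896427578} = 2 \cdot 75 \cdot 28 - \frac{3061684073}{1896427578} = 150 \cdot 28 - \frac{3061684073}{1896427578} = 4200 - \frac{3061684073}{1896427578} = \frac{7961934143527}{1896427578}$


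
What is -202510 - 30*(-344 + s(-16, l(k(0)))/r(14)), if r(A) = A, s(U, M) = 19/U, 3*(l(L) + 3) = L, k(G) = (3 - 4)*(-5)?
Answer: -21524995/112 ≈ -1.9219e+5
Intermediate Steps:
k(G) = 5 (k(G) = -1*(-5) = 5)
l(L) = -3 + L/3
-202510 - 30*(-344 + s(-16, l(k(0)))/r(14)) = -202510 - 30*(-344 + (19/(-16))/14) = -202510 - 30*(-344 + (19*(-1/16))*(1/14)) = -202510 - 30*(-344 - 19/16*1/14) = -202510 - 30*(-344 - 19/224) = -202510 - 30*(-77075/224) = -202510 + 1156125/112 = -21524995/112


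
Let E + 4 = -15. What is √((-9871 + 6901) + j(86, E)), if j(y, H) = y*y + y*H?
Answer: 2*√698 ≈ 52.839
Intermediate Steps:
E = -19 (E = -4 - 15 = -19)
j(y, H) = y² + H*y
√((-9871 + 6901) + j(86, E)) = √((-9871 + 6901) + 86*(-19 + 86)) = √(-2970 + 86*67) = √(-2970 + 5762) = √2792 = 2*√698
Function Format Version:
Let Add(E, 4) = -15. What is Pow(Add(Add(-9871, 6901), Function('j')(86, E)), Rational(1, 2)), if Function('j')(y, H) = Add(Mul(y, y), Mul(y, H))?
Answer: Mul(2, Pow(698, Rational(1, 2))) ≈ 52.839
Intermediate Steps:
E = -19 (E = Add(-4, -15) = -19)
Function('j')(y, H) = Add(Pow(y, 2), Mul(H, y))
Pow(Add(Add(-9871, 6901), Function('j')(86, E)), Rational(1, 2)) = Pow(Add(Add(-9871, 6901), Mul(86, Add(-19, 86))), Rational(1, 2)) = Pow(Add(-2970, Mul(86, 67)), Rational(1, 2)) = Pow(Add(-2970, 5762), Rational(1, 2)) = Pow(2792, Rational(1, 2)) = Mul(2, Pow(698, Rational(1, 2)))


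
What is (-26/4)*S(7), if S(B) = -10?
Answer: 65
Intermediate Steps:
(-26/4)*S(7) = -26/4*(-10) = -26*1/4*(-10) = -13/2*(-10) = 65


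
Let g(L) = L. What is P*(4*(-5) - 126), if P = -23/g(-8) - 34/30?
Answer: -15257/60 ≈ -254.28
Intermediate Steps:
P = 209/120 (P = -23/(-8) - 34/30 = -23*(-1/8) - 34*1/30 = 23/8 - 17/15 = 209/120 ≈ 1.7417)
P*(4*(-5) - 126) = 209*(4*(-5) - 126)/120 = 209*(-20 - 126)/120 = (209/120)*(-146) = -15257/60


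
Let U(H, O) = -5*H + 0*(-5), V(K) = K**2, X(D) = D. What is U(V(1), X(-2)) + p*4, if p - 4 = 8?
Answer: 43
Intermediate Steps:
p = 12 (p = 4 + 8 = 12)
U(H, O) = -5*H (U(H, O) = -5*H + 0 = -5*H)
U(V(1), X(-2)) + p*4 = -5*1**2 + 12*4 = -5*1 + 48 = -5 + 48 = 43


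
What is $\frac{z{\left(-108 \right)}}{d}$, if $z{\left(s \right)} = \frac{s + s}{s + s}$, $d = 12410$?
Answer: $\frac{1}{12410} \approx 8.058 \cdot 10^{-5}$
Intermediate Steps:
$z{\left(s \right)} = 1$ ($z{\left(s \right)} = \frac{2 s}{2 s} = 2 s \frac{1}{2 s} = 1$)
$\frac{z{\left(-108 \right)}}{d} = 1 \cdot \frac{1}{12410} = \frac{1}{12410}$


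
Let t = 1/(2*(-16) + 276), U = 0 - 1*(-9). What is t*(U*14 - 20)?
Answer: 53/122 ≈ 0.43443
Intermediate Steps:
U = 9 (U = 0 + 9 = 9)
t = 1/244 (t = 1/(-32 + 276) = 1/244 ≈ 0.0040984)
t*(U*14 - 20) = (9*14 - 20)/244 = (126 - 20)/244 = (1/244)*106 = 53/122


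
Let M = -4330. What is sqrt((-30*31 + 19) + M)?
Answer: I*sqrt(5241) ≈ 72.395*I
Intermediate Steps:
sqrt((-30*31 + 19) + M) = sqrt((-30*31 + 19) - 4330) = sqrt((-930 + 19) - 4330) = sqrt(-911 - 4330) = sqrt(-5241) = I*sqrt(5241)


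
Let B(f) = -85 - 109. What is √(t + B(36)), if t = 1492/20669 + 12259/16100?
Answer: I*√404358489151309/1446830 ≈ 13.898*I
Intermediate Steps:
B(f) = -194
t = 12060977/14468300 (t = 1492*(1/20669) + 12259*(1/16100) = 1492/20669 + 533/700 = 12060977/14468300 ≈ 0.83361)
√(t + B(36)) = √(12060977/14468300 - 194) = √(-2794789223/14468300) = I*√404358489151309/1446830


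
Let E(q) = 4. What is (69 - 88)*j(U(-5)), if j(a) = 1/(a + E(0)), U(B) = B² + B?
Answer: -19/24 ≈ -0.79167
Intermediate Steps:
U(B) = B + B²
j(a) = 1/(4 + a) (j(a) = 1/(a + 4) = 1/(4 + a))
(69 - 88)*j(U(-5)) = (69 - 88)/(4 - 5*(1 - 5)) = -19/(4 - 5*(-4)) = -19/(4 + 20) = -19/24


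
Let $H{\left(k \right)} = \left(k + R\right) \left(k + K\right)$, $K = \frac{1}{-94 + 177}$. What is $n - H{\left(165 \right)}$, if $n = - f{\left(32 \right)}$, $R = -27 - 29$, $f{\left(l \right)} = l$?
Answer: $- \frac{1495520}{83} \approx -18018.0$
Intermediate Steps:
$K = \frac{1}{83} \approx 0.012048$
$R = -56$
$n = -32$ ($n = \left(-1\right) 32 = -32$)
$H{\left(k \right)} = \left(-56 + k\right) \left(\frac{1}{83} + k\right)$ ($H{\left(k \right)} = \left(k - 56\right) \left(k + \frac{1}{83}\right) = \left(-56 + k\right) \left(\frac{1}{83} + k\right)$)
$n - H{\left(165 \right)} = -32 - \left(- \frac{56}{83} + 165^{2} - \frac{766755}{83}\right) = -32 - \left(- \frac{56}{83} + 27225 - \frac{766755}{83}\right) = -32 - \frac{1492864}{83} = - \frac{1495520}{83}$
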